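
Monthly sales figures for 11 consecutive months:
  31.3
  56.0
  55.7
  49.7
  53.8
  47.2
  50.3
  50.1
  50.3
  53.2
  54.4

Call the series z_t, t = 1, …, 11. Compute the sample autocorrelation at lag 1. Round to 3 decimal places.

-0.171

Mean z̄ = (31.3 + 56.0 + 55.7 + 49.7 + 53.8 + 47.2 + 50.3 + 50.1 + 50.3 + 53.2 + 54.4)/11 = 50.1818
Numerator Σ_{t=1}^{10}(z_t−z̄)(z_{t+1}−z̄) = -80.2267
Denominator Σ(z_t−z̄)² = 469.9764
r_1 = -80.2267 / 469.9764 = -0.171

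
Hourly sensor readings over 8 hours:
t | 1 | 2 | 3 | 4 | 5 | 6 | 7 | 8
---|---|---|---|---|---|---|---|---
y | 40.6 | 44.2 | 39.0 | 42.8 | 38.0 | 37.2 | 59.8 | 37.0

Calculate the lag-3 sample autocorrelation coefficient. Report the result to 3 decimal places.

0.099

Mean ȳ = (40.6 + 44.2 + 39.0 + 42.8 + 38.0 + 37.2 + 59.8 + 37.0)/8 = 42.3250
Numerator Σ_{t=1}^{5}(y_t−ȳ)(y_{t+3}−ȳ) = 39.4431
Denominator Σ(y_t−ȳ)² = 396.4750
r_3 = 39.4431 / 396.4750 = 0.099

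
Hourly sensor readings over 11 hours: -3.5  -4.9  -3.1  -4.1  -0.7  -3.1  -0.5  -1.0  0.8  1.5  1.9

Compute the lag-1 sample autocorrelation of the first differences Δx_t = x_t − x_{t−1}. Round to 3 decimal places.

-0.842

First differences Δx: -1.4, 1.8, -1.0, 3.4, -2.4, 2.6, -0.5, 1.8, 0.7, 0.4
Mean of differences = 0.5400
Numerator Σ(Δx_t−Δx̄)(Δx_{t+1}−Δx̄) = -26.5276
Denominator Σ(Δx_t−Δx̄)² = 31.5040
r_1(Δx) = -26.5276 / 31.5040 = -0.842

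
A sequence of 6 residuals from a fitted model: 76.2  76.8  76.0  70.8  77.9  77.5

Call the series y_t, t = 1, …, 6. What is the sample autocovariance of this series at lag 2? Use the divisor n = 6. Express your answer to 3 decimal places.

Mean ȳ = (76.2 + 76.8 + 76.0 + 70.8 + 77.9 + 77.5)/6 = 75.8667
Deviations: 0.3333, 0.9333, 0.1333, -5.0667, 2.0333, 1.6333
Σ_{t=1}^{4}(y_t−ȳ)(y_{t+2}−ȳ) = -12.6889
γ_2 = -12.6889 / 6 = -2.115

-2.115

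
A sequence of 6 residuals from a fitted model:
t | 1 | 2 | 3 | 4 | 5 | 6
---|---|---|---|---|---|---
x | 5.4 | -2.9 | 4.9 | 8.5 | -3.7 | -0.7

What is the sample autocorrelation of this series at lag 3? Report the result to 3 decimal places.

Mean x̄ = (5.4 − 2.9 + 4.9 + 8.5 − 3.7 − 0.7)/6 = 1.9167
Σ(x_t−x̄)(x_{t+3}−x̄) = (22.9319) + (27.0536) + (-7.8064) = 42.1792
Denominator Σ(x_t−x̄)² = 125.9683
r_3 = 42.1792 / 125.9683 = 0.335

0.335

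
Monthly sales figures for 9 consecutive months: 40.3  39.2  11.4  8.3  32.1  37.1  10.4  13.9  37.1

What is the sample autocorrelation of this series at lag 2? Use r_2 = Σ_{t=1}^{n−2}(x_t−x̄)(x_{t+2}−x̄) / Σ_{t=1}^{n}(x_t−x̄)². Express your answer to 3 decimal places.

-0.726

Mean x̄ = (40.3 + 39.2 + 11.4 + 8.3 + 32.1 + 37.1 + 10.4 + 13.9 + 37.1)/9 = 25.5333
Σ(x_t−x̄)(x_{t+2}−x̄) = (-208.7022) + (-235.5222) + (-92.8089) + (-199.3322) + (-99.3756) + (-134.5589) + (-175.0422) = -1145.3422
Denominator Σ(x_t−x̄)² = 1576.6200
r_2 = -1145.3422 / 1576.6200 = -0.726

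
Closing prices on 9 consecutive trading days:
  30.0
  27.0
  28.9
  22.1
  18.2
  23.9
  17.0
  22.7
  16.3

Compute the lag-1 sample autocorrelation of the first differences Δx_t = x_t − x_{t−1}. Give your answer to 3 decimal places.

-0.685

First differences Δx: -3.0, 1.9, -6.8, -3.9, 5.7, -6.9, 5.7, -6.4
Mean of differences = -1.7125
Numerator Σ(Δx_t−Δx̄)(Δx_{t+1}−Δx̄) = -139.7664
Denominator Σ(Δx_t−Δx̄)² = 204.1488
r_1(Δx) = -139.7664 / 204.1488 = -0.685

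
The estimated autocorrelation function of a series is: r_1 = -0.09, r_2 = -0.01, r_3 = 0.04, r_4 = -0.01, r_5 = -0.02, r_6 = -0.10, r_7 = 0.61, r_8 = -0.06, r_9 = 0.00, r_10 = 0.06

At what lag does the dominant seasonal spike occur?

7

The largest autocorrelation is r_7 = 0.61; the remaining lags stay at or below 0.06.
The dominant spike at lag 7 indicates a seasonal period of 7.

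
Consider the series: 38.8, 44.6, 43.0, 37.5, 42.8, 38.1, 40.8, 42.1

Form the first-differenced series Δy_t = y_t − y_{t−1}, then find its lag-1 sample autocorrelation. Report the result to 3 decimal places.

First differences Δy: 5.8, -1.6, -5.5, 5.3, -4.7, 2.7, 1.3
Mean of differences = 0.4714
Numerator Σ(Δy_t−Δȳ)(Δy_{t+1}−Δȳ) = -62.1508
Denominator Σ(Δy_t−Δȳ)² = 124.0543
r_1(Δy) = -62.1508 / 124.0543 = -0.501

-0.501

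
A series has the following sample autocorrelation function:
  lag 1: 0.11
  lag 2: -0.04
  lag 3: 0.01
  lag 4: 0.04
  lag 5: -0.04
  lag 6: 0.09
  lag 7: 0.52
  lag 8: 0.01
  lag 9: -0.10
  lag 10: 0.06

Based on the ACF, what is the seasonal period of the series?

7

The largest autocorrelation is r_7 = 0.52; the remaining lags stay at or below 0.11.
The dominant spike at lag 7 indicates a seasonal period of 7.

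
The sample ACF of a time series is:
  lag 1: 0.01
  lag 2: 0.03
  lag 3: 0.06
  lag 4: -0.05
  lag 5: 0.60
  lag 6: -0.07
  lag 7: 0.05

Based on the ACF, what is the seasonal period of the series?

5

The largest autocorrelation is r_5 = 0.60; the remaining lags stay at or below 0.06.
The dominant spike at lag 5 indicates a seasonal period of 5.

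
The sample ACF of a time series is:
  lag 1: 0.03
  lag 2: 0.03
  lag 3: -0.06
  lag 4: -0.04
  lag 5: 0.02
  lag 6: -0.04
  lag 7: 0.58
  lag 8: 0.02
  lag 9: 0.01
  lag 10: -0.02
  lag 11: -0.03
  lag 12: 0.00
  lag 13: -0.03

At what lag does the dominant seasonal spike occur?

The largest autocorrelation is r_7 = 0.58; the remaining lags stay at or below 0.03.
The dominant spike at lag 7 indicates a seasonal period of 7.

7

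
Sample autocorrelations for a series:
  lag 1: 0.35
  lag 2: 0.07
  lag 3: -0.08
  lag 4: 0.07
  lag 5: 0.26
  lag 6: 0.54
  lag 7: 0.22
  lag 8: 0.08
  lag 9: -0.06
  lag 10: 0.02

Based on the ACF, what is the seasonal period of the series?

6

The largest autocorrelation is r_6 = 0.54; the remaining lags stay at or below 0.35. The elevated value at lag 1 (0.35), dropping to 0.07 at lag 2, reflects decaying short-term dependence rather than seasonality.
The dominant spike at lag 6 indicates a seasonal period of 6.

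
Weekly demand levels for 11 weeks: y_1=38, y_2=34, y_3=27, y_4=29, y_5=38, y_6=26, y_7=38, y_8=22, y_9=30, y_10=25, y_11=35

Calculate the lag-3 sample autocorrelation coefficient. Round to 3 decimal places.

Mean ȳ = (38 + 34 + 27 + 29 + 38 + 26 + 38 + 22 + 30 + 25 + 35)/11 = 31.0909
Numerator Σ_{t=1}^{8}(y_t−ȳ)(y_{t+3}−ȳ) = -122.8430
Denominator Σ(y_t−ȳ)² = 334.9091
r_3 = -122.8430 / 334.9091 = -0.367

-0.367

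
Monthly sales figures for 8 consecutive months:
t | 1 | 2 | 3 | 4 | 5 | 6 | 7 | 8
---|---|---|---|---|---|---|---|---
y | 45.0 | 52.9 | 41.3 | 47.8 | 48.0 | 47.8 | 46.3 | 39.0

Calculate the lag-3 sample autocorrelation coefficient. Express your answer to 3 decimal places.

-0.077

Mean ȳ = (45.0 + 52.9 + 41.3 + 47.8 + 48.0 + 47.8 + 46.3 + 39.0)/8 = 46.0125
Numerator Σ_{t=1}^{5}(y_t−ȳ)(y_{t+3}−ȳ) = -9.9680
Denominator Σ(y_t−ȳ)² = 130.2688
r_3 = -9.9680 / 130.2688 = -0.077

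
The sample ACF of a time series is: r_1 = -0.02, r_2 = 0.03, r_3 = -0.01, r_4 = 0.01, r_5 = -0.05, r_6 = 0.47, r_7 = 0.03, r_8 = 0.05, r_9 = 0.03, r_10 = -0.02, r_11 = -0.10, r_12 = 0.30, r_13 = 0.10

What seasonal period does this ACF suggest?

The largest autocorrelation is r_6 = 0.47, with a weaker echo at lag 12 (0.30); the remaining lags stay at or below 0.10.
The dominant spike at lag 6 indicates a seasonal period of 6.

6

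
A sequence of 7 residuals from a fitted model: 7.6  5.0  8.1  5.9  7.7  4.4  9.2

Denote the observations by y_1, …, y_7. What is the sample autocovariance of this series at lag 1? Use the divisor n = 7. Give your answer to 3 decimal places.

-1.937

Mean ȳ = (7.6 + 5.0 + 8.1 + 5.9 + 7.7 + 4.4 + 9.2)/7 = 6.8429
Deviations: 0.7571, -1.8429, 1.2571, -0.9429, 0.8571, -2.4429, 2.3571
Σ_{t=1}^{6}(y_t−ȳ)(y_{t+1}−ȳ) = -13.5576
γ_1 = -13.5576 / 7 = -1.937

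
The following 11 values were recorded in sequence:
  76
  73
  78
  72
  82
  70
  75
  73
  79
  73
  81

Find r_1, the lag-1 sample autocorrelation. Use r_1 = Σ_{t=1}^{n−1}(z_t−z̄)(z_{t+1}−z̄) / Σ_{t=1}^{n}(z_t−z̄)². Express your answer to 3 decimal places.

Mean z̄ = (76 + 73 + 78 + 72 + 82 + 70 + 75 + 73 + 79 + 73 + 81)/11 = 75.6364
Numerator Σ_{t=1}^{10}(z_t−z̄)(z_{t+1}−z̄) = -101.4050
Denominator Σ(z_t−z̄)² = 152.5455
r_1 = -101.4050 / 152.5455 = -0.665

-0.665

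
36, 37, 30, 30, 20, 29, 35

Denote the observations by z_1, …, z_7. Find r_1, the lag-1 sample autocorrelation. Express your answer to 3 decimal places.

Mean z̄ = (36 + 37 + 30 + 30 + 20 + 29 + 35)/7 = 31.0000
Σ(z_t−z̄)(z_{t+1}−z̄) = (30.0000) + (-6.0000) + (1.0000) + (11.0000) + (22.0000) + (-8.0000) = 50.0000
Denominator Σ(z_t−z̄)² = 204.0000
r_1 = 50.0000 / 204.0000 = 0.245

0.245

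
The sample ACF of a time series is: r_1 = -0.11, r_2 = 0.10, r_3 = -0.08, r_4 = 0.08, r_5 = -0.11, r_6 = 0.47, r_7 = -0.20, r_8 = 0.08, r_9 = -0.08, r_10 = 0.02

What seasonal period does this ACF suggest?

The largest autocorrelation is r_6 = 0.47; the remaining lags stay at or below 0.10.
The dominant spike at lag 6 indicates a seasonal period of 6.

6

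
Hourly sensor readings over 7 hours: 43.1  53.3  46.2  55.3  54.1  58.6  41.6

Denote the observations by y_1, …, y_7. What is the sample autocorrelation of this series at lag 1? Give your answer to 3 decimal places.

-0.292

Mean ȳ = (43.1 + 53.3 + 46.2 + 55.3 + 54.1 + 58.6 + 41.6)/7 = 50.3143
Deviations from mean: -7.2143, 2.9857, -4.1143, 4.9857, 3.7857, 8.2857, -8.7143
Numerator Σ_{t=1}^{6}(y_t−ȳ)(y_{t+1}−ȳ) = -76.2988
Denominator Σ(y_t−ȳ)² = 261.6686
r_1 = -76.2988 / 261.6686 = -0.292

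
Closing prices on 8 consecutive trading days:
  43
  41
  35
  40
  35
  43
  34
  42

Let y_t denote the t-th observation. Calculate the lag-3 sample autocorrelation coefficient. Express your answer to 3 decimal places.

Mean ȳ = (43 + 41 + 35 + 40 + 35 + 43 + 34 + 42)/8 = 39.1250
Σ(y_t−ȳ)(y_{t+3}−ȳ) = (3.3906) + (-7.7344) + (-15.9844) + (-4.4844) + (-11.8594) = -36.6719
Denominator Σ(y_t−ȳ)² = 102.8750
r_3 = -36.6719 / 102.8750 = -0.356

-0.356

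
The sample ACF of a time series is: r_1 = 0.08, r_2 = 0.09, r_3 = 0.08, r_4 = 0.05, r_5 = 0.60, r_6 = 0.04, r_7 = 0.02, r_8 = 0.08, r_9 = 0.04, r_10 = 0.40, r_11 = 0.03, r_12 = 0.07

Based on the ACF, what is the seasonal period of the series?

5

The largest autocorrelation is r_5 = 0.60, with a weaker echo at lag 10 (0.40); the remaining lags stay at or below 0.09.
The dominant spike at lag 5 indicates a seasonal period of 5.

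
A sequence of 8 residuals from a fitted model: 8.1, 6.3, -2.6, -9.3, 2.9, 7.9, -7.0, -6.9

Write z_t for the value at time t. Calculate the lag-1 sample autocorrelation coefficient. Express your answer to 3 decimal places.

Mean z̄ = (8.1 + 6.3 − 2.6 − 9.3 + 2.9 + 7.9 − 7.0 − 6.9)/8 = -0.0750
Deviations from mean: 8.1750, 6.3750, -2.5250, -9.2250, 2.9750, 7.9750, -6.9250, -6.8250
Σ(z_t−z̄)(z_{t+1}−z̄) = (52.1156) + (-16.0969) + (23.2931) + (-27.4444) + (23.7256) + (-55.2269) + (47.2631) = 47.6294
Denominator Σ(z_t−z̄)² = 365.9350
r_1 = 47.6294 / 365.9350 = 0.130

0.130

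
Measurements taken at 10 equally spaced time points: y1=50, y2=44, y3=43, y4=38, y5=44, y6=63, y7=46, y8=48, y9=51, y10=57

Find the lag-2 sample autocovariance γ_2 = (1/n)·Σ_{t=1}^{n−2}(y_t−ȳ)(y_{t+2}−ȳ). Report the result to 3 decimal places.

-9.592

Mean ȳ = (50 + 44 + 43 + 38 + 44 + 63 + 46 + 48 + 51 + 57)/10 = 48.4000
Σ_{t=1}^{8}(y_t−ȳ)(y_{t+2}−ȳ) = -95.9200
γ_2 = -95.9200 / 10 = -9.592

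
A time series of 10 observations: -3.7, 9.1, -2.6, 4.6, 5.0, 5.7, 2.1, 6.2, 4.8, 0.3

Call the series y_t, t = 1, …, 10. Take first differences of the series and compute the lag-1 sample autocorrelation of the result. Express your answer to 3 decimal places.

-0.609

First differences Δy: 12.8, -11.7, 7.2, 0.4, 0.7, -3.6, 4.1, -1.4, -4.5
Mean of differences = 0.4444
Numerator Σ(Δy_t−Δȳ)(Δy_{t+1}−Δȳ) = -245.8464
Denominator Σ(Δy_t−Δȳ)² = 403.4222
r_1(Δy) = -245.8464 / 403.4222 = -0.609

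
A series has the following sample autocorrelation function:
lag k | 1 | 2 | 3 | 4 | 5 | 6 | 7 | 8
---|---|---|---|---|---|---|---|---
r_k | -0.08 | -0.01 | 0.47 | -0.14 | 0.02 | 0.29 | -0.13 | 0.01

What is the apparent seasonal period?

3

The largest autocorrelation is r_3 = 0.47, with a weaker echo at lag 6 (0.29); the remaining lags stay at or below 0.02.
The dominant spike at lag 3 indicates a seasonal period of 3.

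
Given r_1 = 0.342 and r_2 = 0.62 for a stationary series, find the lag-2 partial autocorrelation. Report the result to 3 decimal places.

φ_{22} = (r_2 − r_1²) / (1 − r_1²)
r_1² = (0.342)² = 0.116964
Numerator = 0.62 − 0.1170 = 0.5030; denominator = 1 − 0.1170 = 0.8830
φ_{22} = 0.5030 / 0.8830 = 0.570

0.570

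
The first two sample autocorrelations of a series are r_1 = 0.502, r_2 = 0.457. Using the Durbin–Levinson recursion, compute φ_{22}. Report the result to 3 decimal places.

0.274

φ_{22} = (r_2 − r_1²) / (1 − r_1²)
r_1² = (0.502)² = 0.252004
Numerator = 0.457 − 0.2520 = 0.2050; denominator = 1 − 0.2520 = 0.7480
φ_{22} = 0.2050 / 0.7480 = 0.274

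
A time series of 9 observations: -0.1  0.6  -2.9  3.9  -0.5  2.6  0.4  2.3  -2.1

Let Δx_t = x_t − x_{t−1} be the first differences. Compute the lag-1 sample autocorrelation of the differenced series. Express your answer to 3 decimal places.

-0.770

First differences Δx: 0.7, -3.5, 6.8, -4.4, 3.1, -2.2, 1.9, -4.4
Mean of differences = -0.2500
Numerator Σ(Δx_t−Δx̄)(Δx_{t+1}−Δx̄) = -88.8075
Denominator Σ(Δx_t−Δx̄)² = 115.2600
r_1(Δx) = -88.8075 / 115.2600 = -0.770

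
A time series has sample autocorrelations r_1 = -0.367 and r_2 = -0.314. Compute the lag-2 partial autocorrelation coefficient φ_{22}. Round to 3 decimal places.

-0.519

φ_{22} = (r_2 − r_1²) / (1 − r_1²)
r_1² = (-0.367)² = 0.134689
Numerator = -0.314 − 0.1347 = -0.4487; denominator = 1 − 0.1347 = 0.8653
φ_{22} = -0.4487 / 0.8653 = -0.519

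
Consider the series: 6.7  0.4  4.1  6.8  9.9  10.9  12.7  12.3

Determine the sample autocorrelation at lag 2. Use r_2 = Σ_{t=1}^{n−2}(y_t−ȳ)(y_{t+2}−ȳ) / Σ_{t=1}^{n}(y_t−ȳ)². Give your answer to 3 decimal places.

Mean ȳ = (6.7 + 0.4 + 4.1 + 6.8 + 9.9 + 10.9 + 12.7 + 12.3)/8 = 7.9750
Deviations from mean: -1.2750, -7.5750, -3.8750, -1.1750, 1.9250, 2.9250, 4.7250, 4.3250
Σ(y_t−ȳ)(y_{t+2}−ȳ) = (4.9406) + (8.9006) + (-7.4594) + (-3.4369) + (9.0956) + (12.6506) = 24.6913
Denominator Σ(y_t−ȳ)² = 128.6950
r_2 = 24.6913 / 128.6950 = 0.192

0.192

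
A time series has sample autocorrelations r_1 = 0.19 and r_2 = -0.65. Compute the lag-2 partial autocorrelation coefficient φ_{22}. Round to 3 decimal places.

-0.712

φ_{22} = (r_2 − r_1²) / (1 − r_1²)
r_1² = (0.19)² = 0.0361
Numerator = -0.65 − 0.0361 = -0.6861; denominator = 1 − 0.0361 = 0.9639
φ_{22} = -0.6861 / 0.9639 = -0.712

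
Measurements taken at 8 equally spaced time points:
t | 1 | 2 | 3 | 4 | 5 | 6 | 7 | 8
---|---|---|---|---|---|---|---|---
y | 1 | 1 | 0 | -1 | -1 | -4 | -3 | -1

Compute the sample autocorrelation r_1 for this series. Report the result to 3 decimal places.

0.545

Mean ȳ = (1 + 1 + 0 − 1 − 1 − 4 − 3 − 1)/8 = -1.0000
Deviations from mean: 2.0000, 2.0000, 1.0000, 0.0000, 0.0000, -3.0000, -2.0000, 0.0000
Σ(y_t−ȳ)(y_{t+1}−ȳ) = (4.0000) + (2.0000) + (0.0000) + (0.0000) + (0.0000) + (6.0000) + (0.0000) = 12.0000
Denominator Σ(y_t−ȳ)² = 22.0000
r_1 = 12.0000 / 22.0000 = 0.545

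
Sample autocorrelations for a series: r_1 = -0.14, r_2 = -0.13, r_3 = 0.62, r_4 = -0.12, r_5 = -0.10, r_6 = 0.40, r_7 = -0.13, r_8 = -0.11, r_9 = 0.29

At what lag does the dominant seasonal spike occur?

3

The largest autocorrelation is r_3 = 0.62, with weaker echoes at lags 6 (0.40) and 9 (0.29); the remaining lags stay at or below -0.10.
The dominant spike at lag 3 indicates a seasonal period of 3.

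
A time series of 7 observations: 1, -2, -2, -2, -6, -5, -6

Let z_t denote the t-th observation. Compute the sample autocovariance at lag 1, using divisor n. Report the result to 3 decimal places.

2.099

Mean z̄ = (1 − 2 − 2 − 2 − 6 − 5 − 6)/7 = -3.1429
Σ_{t=1}^{6}(z_t−z̄)(z_{t+1}−z̄) = 14.6939
γ_1 = 14.6939 / 7 = 2.099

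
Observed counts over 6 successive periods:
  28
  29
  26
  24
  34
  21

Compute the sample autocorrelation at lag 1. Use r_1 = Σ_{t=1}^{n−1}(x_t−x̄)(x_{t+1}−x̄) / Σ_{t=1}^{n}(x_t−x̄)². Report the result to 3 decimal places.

Mean x̄ = (28 + 29 + 26 + 24 + 34 + 21)/6 = 27.0000
Deviations from mean: 1.0000, 2.0000, -1.0000, -3.0000, 7.0000, -6.0000
Numerator Σ_{t=1}^{5}(x_t−x̄)(x_{t+1}−x̄) = -60.0000
Denominator Σ(x_t−x̄)² = 100.0000
r_1 = -60.0000 / 100.0000 = -0.600

-0.600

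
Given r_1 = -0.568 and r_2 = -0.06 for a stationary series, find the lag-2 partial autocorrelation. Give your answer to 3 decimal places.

-0.565

φ_{22} = (r_2 − r_1²) / (1 − r_1²)
r_1² = (-0.568)² = 0.322624
Numerator = -0.06 − 0.3226 = -0.3826; denominator = 1 − 0.3226 = 0.6774
φ_{22} = -0.3826 / 0.6774 = -0.565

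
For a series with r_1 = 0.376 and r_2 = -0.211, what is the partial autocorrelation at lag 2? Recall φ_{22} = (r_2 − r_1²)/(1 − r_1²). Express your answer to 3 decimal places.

-0.410

φ_{22} = (r_2 − r_1²) / (1 − r_1²)
r_1² = (0.376)² = 0.141376
Numerator = -0.211 − 0.1414 = -0.3524; denominator = 1 − 0.1414 = 0.8586
φ_{22} = -0.3524 / 0.8586 = -0.410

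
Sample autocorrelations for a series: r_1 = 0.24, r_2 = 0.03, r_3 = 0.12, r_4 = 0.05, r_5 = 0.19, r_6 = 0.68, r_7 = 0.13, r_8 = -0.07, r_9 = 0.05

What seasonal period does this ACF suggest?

The largest autocorrelation is r_6 = 0.68; the remaining lags stay at or below 0.24. The elevated value at lag 1 (0.24), dropping to 0.03 at lag 2, reflects decaying short-term dependence rather than seasonality.
The dominant spike at lag 6 indicates a seasonal period of 6.

6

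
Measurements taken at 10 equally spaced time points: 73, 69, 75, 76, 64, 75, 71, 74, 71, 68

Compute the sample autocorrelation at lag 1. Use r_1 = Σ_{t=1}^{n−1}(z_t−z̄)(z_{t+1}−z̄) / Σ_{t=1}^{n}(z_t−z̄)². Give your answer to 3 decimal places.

-0.464

Mean z̄ = (73 + 69 + 75 + 76 + 64 + 75 + 71 + 74 + 71 + 68)/10 = 71.6000
Numerator Σ_{t=1}^{9}(z_t−z̄)(z_{t+1}−z̄) = -59.5600
Denominator Σ(z_t−z̄)² = 128.4000
r_1 = -59.5600 / 128.4000 = -0.464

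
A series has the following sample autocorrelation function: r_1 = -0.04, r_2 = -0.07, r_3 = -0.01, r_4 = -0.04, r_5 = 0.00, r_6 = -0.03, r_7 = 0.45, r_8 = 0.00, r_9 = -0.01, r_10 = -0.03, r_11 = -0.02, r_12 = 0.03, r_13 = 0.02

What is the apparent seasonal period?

The largest autocorrelation is r_7 = 0.45; the remaining lags stay at or below 0.03.
The dominant spike at lag 7 indicates a seasonal period of 7.

7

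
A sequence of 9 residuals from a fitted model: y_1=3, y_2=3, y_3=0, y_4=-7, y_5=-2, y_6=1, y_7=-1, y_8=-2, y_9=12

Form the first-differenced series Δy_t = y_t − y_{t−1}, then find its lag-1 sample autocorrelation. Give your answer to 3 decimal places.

-0.045

First differences Δy: 0, -3, -7, 5, 3, -2, -1, 14
Mean of differences = 1.1250
Numerator Σ(Δy_t−Δȳ)(Δy_{t+1}−Δȳ) = -12.6406
Denominator Σ(Δy_t−Δȳ)² = 282.8750
r_1(Δy) = -12.6406 / 282.8750 = -0.045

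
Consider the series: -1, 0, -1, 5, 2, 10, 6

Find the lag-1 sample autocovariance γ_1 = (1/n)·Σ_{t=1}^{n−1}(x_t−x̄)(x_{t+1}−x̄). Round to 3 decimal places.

Mean x̄ = (-1 + 0 − 1 + 5 + 2 + 10 + 6)/7 = 3.0000
Σ_{t=1}^{6}(x_t−x̄)(x_{t+1}−x̄) = 28.0000
γ_1 = 28.0000 / 7 = 4.000

4.000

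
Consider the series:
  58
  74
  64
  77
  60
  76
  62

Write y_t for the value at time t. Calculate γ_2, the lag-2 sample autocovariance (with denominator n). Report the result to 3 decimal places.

34.691

Mean ȳ = (58 + 74 + 64 + 77 + 60 + 76 + 62)/7 = 67.2857
Σ_{t=1}^{5}(y_t−ȳ)(y_{t+2}−ȳ) = 242.8367
γ_2 = 242.8367 / 7 = 34.691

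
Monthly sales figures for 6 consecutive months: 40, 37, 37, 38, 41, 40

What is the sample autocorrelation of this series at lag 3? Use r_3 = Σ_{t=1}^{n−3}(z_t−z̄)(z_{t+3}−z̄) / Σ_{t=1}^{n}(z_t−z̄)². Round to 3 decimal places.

-0.478

Mean z̄ = (40 + 37 + 37 + 38 + 41 + 40)/6 = 38.8333
Σ(z_t−z̄)(z_{t+3}−z̄) = (-0.9722) + (-3.9722) + (-2.1389) = -7.0833
Denominator Σ(z_t−z̄)² = 14.8333
r_3 = -7.0833 / 14.8333 = -0.478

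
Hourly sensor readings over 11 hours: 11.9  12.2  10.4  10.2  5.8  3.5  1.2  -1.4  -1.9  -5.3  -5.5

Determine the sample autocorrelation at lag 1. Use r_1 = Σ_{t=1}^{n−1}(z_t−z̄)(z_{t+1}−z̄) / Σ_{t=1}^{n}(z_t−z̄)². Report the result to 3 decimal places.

Mean z̄ = (11.9 + 12.2 + 10.4 + 10.2 + 5.8 + 3.5 + 1.2 − 1.4 − 1.9 − 5.3 − 5.5)/11 = 3.7364
Numerator Σ_{t=1}^{10}(z_t−z̄)(z_{t+1}−z̄) = 358.3878
Denominator Σ(z_t−z̄)² = 460.3255
r_1 = 358.3878 / 460.3255 = 0.779

0.779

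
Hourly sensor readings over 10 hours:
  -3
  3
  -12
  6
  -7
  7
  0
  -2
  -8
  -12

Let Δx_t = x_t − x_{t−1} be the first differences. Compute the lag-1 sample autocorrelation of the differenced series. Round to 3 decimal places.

-0.799

First differences Δx: 6, -15, 18, -13, 14, -7, -2, -6, -4
Mean of differences = -1.0000
Numerator Σ(Δx_t−Δx̄)(Δx_{t+1}−Δx̄) = -836.0000
Denominator Σ(Δx_t−Δx̄)² = 1046.0000
r_1(Δx) = -836.0000 / 1046.0000 = -0.799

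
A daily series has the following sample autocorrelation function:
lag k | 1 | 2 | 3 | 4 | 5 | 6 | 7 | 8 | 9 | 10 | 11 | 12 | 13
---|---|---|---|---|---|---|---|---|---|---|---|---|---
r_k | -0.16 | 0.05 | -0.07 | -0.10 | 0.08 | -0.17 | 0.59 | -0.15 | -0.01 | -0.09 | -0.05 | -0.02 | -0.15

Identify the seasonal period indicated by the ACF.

The largest autocorrelation is r_7 = 0.59; the remaining lags stay at or below 0.08.
The dominant spike at lag 7 indicates a seasonal period of 7.

7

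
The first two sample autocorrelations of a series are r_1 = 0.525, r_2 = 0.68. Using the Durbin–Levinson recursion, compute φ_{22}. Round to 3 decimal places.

0.558

φ_{22} = (r_2 − r_1²) / (1 − r_1²)
r_1² = (0.525)² = 0.275625
Numerator = 0.68 − 0.2756 = 0.4044; denominator = 1 − 0.2756 = 0.7244
φ_{22} = 0.4044 / 0.7244 = 0.558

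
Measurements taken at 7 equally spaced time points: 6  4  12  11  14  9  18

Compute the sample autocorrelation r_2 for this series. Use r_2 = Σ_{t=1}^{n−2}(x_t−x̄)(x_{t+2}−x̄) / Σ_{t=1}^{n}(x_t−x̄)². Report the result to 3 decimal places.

Mean x̄ = (6 + 4 + 12 + 11 + 14 + 9 + 18)/7 = 10.5714
Σ(x_t−x̄)(x_{t+2}−x̄) = (-6.5306) + (-2.8163) + (4.8980) + (-0.6735) + (25.4694) = 20.3469
Denominator Σ(x_t−x̄)² = 135.7143
r_2 = 20.3469 / 135.7143 = 0.150

0.150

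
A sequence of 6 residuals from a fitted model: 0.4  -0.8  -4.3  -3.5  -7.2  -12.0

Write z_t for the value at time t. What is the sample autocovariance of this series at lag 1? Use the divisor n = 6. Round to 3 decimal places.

6.127

Mean z̄ = (0.4 − 0.8 − 4.3 − 3.5 − 7.2 − 12.0)/6 = -4.5667
Σ_{t=1}^{5}(z_t−z̄)(z_{t+1}−z̄) = 36.7622
γ_1 = 36.7622 / 6 = 6.127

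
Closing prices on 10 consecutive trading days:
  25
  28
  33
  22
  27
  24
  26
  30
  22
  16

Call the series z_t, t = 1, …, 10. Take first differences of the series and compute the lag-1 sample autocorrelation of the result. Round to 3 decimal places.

First differences Δz: 3, 5, -11, 5, -3, 2, 4, -8, -6
Mean of differences = -1.0000
Numerator Σ(Δz_t−Δz̄)(Δz_{t+1}−Δz̄) = -99.0000
Denominator Σ(Δz_t−Δz̄)² = 300.0000
r_1(Δz) = -99.0000 / 300.0000 = -0.330

-0.330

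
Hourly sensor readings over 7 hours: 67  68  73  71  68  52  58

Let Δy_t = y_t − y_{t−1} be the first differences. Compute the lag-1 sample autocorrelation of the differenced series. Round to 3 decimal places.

First differences Δy: 1, 5, -2, -3, -16, 6
Mean of differences = -1.5000
Numerator Σ(Δy_t−Δȳ)(Δy_{t+1}−Δȳ) = -73.2500
Denominator Σ(Δy_t−Δȳ)² = 317.5000
r_1(Δy) = -73.2500 / 317.5000 = -0.231

-0.231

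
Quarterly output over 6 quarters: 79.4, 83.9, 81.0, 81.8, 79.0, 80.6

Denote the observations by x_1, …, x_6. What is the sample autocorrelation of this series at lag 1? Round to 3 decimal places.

-0.340

Mean x̄ = (79.4 + 83.9 + 81.0 + 81.8 + 79.0 + 80.6)/6 = 80.9500
Deviations from mean: -1.5500, 2.9500, 0.0500, 0.8500, -1.9500, -0.3500
Numerator Σ_{t=1}^{5}(x_t−x̄)(x_{t+1}−x̄) = -5.3575
Denominator Σ(x_t−x̄)² = 15.7550
r_1 = -5.3575 / 15.7550 = -0.340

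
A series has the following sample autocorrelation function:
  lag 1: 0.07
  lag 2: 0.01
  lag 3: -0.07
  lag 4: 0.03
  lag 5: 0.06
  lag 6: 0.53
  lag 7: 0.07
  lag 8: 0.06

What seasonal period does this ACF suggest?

The largest autocorrelation is r_6 = 0.53; the remaining lags stay at or below 0.07.
The dominant spike at lag 6 indicates a seasonal period of 6.

6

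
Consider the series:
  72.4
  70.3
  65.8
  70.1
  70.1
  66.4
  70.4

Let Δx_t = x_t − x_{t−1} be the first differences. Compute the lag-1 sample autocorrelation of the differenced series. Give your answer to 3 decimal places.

-0.362

First differences Δx: -2.1, -4.5, 4.3, 0.0, -3.7, 4.0
Mean of differences = -0.3333
Numerator Σ(Δx_t−Δx̄)(Δx_{t+1}−Δx̄) = -26.1111
Denominator Σ(Δx_t−Δx̄)² = 72.1733
r_1(Δx) = -26.1111 / 72.1733 = -0.362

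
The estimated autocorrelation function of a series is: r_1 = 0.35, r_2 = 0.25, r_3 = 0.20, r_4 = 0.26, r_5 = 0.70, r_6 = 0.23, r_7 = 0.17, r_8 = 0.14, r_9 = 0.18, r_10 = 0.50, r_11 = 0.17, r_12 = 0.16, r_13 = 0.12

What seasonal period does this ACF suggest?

The largest autocorrelation is r_5 = 0.70, with a weaker echo at lag 10 (0.50); the remaining lags stay at or below 0.35. The elevated value at lag 1 (0.35), dropping to 0.25 at lag 2, reflects decaying short-term dependence rather than seasonality.
The dominant spike at lag 5 indicates a seasonal period of 5.

5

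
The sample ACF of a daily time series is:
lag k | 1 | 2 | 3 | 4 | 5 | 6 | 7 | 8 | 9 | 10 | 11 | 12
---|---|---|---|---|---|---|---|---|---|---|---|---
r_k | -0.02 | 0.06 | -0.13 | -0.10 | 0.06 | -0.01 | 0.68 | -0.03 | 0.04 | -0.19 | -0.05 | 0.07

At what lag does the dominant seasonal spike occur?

The largest autocorrelation is r_7 = 0.68; the remaining lags stay at or below 0.07.
The dominant spike at lag 7 indicates a seasonal period of 7.

7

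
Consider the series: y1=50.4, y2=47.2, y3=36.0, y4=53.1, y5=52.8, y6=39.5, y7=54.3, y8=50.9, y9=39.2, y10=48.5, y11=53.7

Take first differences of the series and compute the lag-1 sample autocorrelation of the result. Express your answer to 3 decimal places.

First differences Δy: -3.2, -11.2, 17.1, -0.3, -13.3, 14.8, -3.4, -11.7, 9.3, 5.2
Mean of differences = 0.3300
Numerator Σ(Δy_t−Δȳ)(Δy_{t+1}−Δȳ) = -425.1879
Denominator Σ(Δy_t−Δȳ)² = 1085.0010
r_1(Δy) = -425.1879 / 1085.0010 = -0.392

-0.392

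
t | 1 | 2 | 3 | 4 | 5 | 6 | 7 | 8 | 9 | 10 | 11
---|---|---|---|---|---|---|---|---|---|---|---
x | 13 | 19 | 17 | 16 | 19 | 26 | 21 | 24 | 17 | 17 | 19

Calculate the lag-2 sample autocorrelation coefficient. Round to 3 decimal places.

Mean x̄ = (13 + 19 + 17 + 16 + 19 + 26 + 21 + 24 + 17 + 17 + 19)/11 = 18.9091
Numerator Σ_{t=1}^{9}(x_t−x̄)(x_{t+2}−x̄) = 12.6198
Denominator Σ(x_t−x̄)² = 134.9091
r_2 = 12.6198 / 134.9091 = 0.094

0.094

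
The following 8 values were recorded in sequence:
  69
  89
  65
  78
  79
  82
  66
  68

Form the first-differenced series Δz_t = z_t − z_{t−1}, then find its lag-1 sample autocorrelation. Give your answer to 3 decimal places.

-0.607

First differences Δz: 20, -24, 13, 1, 3, -16, 2
Mean of differences = -0.1429
Numerator Σ(Δz_t−Δz̄)(Δz_{t+1}−Δz̄) = -859.3061
Denominator Σ(Δz_t−Δz̄)² = 1414.8571
r_1(Δz) = -859.3061 / 1414.8571 = -0.607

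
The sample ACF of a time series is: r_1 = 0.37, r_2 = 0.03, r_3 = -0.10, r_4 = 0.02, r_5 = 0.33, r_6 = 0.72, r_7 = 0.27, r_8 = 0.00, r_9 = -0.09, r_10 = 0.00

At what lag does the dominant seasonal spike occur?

6

The largest autocorrelation is r_6 = 0.72; the remaining lags stay at or below 0.37. The elevated value at lag 1 (0.37), dropping to 0.03 at lag 2, reflects decaying short-term dependence rather than seasonality.
The dominant spike at lag 6 indicates a seasonal period of 6.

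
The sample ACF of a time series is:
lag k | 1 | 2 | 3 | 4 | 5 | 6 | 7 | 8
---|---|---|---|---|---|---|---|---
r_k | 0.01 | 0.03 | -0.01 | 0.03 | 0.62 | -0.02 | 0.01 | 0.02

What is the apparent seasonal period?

The largest autocorrelation is r_5 = 0.62; the remaining lags stay at or below 0.03.
The dominant spike at lag 5 indicates a seasonal period of 5.

5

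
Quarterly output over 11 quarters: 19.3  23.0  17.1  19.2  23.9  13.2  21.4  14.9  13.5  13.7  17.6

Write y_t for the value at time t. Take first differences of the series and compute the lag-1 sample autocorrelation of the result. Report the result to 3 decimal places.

First differences Δy: 3.7, -5.9, 2.1, 4.7, -10.7, 8.2, -6.5, -1.4, 0.2, 3.9
Mean of differences = -0.1700
Numerator Σ(Δy_t−Δȳ)(Δy_{t+1}−Δȳ) = -207.6899
Denominator Σ(Δy_t−Δȳ)² = 315.9010
r_1(Δy) = -207.6899 / 315.9010 = -0.657

-0.657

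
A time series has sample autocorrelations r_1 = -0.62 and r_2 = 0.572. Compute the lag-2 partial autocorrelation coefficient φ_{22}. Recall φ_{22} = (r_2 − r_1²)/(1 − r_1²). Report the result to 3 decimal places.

φ_{22} = (r_2 − r_1²) / (1 − r_1²)
r_1² = (-0.62)² = 0.3844
Numerator = 0.572 − 0.3844 = 0.1876; denominator = 1 − 0.3844 = 0.6156
φ_{22} = 0.1876 / 0.6156 = 0.305

0.305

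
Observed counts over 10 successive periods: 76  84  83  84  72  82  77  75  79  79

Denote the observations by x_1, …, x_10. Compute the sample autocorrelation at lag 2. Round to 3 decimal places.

Mean x̄ = (76 + 84 + 83 + 84 + 72 + 82 + 77 + 75 + 79 + 79)/10 = 79.1000
Numerator Σ_{t=1}^{8}(x_t−x̄)(x_{t+2}−x̄) = 2.0800
Denominator Σ(x_t−x̄)² = 152.9000
r_2 = 2.0800 / 152.9000 = 0.014

0.014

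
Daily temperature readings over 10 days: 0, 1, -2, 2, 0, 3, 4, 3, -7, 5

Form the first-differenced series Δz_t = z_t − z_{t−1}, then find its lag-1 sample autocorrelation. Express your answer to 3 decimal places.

-0.471

First differences Δz: 1, -3, 4, -2, 3, 1, -1, -10, 12
Mean of differences = 0.5556
Numerator Σ(Δz_t−Δz̄)(Δz_{t+1}−Δz̄) = -132.8642
Denominator Σ(Δz_t−Δz̄)² = 282.2222
r_1(Δz) = -132.8642 / 282.2222 = -0.471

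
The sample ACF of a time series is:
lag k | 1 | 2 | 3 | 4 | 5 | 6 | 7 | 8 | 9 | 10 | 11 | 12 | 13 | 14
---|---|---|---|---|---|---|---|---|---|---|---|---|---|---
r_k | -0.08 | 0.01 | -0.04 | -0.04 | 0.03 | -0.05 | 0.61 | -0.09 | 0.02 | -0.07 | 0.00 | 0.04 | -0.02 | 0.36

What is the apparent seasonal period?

7

The largest autocorrelation is r_7 = 0.61, with a weaker echo at lag 14 (0.36); the remaining lags stay at or below 0.04.
The dominant spike at lag 7 indicates a seasonal period of 7.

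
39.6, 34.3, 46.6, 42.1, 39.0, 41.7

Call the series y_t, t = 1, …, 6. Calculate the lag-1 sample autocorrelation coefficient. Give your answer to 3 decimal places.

-0.323

Mean ȳ = (39.6 + 34.3 + 46.6 + 42.1 + 39.0 + 41.7)/6 = 40.5500
Numerator Σ_{t=1}^{5}(y_t−ȳ)(y_{t+1}−ȳ) = -26.6825
Denominator Σ(y_t−ȳ)² = 82.6950
r_1 = -26.6825 / 82.6950 = -0.323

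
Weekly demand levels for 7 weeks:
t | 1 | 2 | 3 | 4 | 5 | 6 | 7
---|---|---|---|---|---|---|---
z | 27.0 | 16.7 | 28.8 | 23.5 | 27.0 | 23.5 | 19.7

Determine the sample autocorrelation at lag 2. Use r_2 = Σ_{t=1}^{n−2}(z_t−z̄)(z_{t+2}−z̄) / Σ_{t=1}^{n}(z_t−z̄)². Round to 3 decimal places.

Mean z̄ = (27.0 + 16.7 + 28.8 + 23.5 + 27.0 + 23.5 + 19.7)/7 = 23.7429
Numerator Σ_{t=1}^{5}(z_t−z̄)(z_{t+2}−z̄) = 21.5449
Denominator Σ(z_t−z̄)² = 112.8571
r_2 = 21.5449 / 112.8571 = 0.191

0.191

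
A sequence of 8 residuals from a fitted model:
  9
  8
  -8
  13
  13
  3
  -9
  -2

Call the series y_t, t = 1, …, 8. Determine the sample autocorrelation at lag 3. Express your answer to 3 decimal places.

Mean ȳ = (9 + 8 − 8 + 13 + 13 + 3 − 9 − 2)/8 = 3.3750
Deviations from mean: 5.6250, 4.6250, -11.3750, 9.6250, 9.6250, -0.3750, -12.3750, -5.3750
Σ(y_t−ȳ)(y_{t+3}−ȳ) = (54.1406) + (44.5156) + (4.2656) + (-119.1094) + (-51.7344) = -67.9219
Denominator Σ(y_t−ȳ)² = 549.8750
r_3 = -67.9219 / 549.8750 = -0.124

-0.124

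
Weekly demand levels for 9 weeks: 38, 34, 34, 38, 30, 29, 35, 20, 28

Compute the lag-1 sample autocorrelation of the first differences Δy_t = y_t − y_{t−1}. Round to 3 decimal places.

First differences Δy: -4, 0, 4, -8, -1, 6, -15, 8
Mean of differences = -1.2500
Numerator Σ(Δy_t−Δȳ)(Δy_{t+1}−Δȳ) = -259.0625
Denominator Σ(Δy_t−Δȳ)² = 409.5000
r_1(Δy) = -259.0625 / 409.5000 = -0.633

-0.633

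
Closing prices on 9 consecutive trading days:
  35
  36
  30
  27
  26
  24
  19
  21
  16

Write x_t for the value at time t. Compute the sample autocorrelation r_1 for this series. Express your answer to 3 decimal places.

Mean x̄ = (35 + 36 + 30 + 27 + 26 + 24 + 19 + 21 + 16)/9 = 26.0000
Numerator Σ_{t=1}^{8}(x_t−x̄)(x_{t+1}−x̄) = 233.0000
Denominator Σ(x_t−x̄)² = 376.0000
r_1 = 233.0000 / 376.0000 = 0.620

0.620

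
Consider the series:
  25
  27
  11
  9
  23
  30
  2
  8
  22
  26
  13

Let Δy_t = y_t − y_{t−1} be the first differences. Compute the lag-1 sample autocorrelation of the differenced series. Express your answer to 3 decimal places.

First differences Δy: 2, -16, -2, 14, 7, -28, 6, 14, 4, -13
Mean of differences = -1.2000
Numerator Σ(Δy_t−Δȳ)(Δy_{t+1}−Δȳ) = -208.6400
Denominator Σ(Δy_t−Δȳ)² = 1695.6000
r_1(Δy) = -208.6400 / 1695.6000 = -0.123

-0.123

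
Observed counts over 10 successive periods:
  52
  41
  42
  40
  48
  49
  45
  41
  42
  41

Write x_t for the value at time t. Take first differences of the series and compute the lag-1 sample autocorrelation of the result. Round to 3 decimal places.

-0.067

First differences Δx: -11, 1, -2, 8, 1, -4, -4, 1, -1
Mean of differences = -1.2222
Numerator Σ(Δx_t−Δx̄)(Δx_{t+1}−Δx̄) = -14.2716
Denominator Σ(Δx_t−Δx̄)² = 211.5556
r_1(Δx) = -14.2716 / 211.5556 = -0.067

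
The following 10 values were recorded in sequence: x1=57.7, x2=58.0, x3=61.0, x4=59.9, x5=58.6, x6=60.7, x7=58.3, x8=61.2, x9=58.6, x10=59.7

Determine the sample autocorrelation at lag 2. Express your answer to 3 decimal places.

0.045

Mean x̄ = (57.7 + 58.0 + 61.0 + 59.9 + 58.6 + 60.7 + 58.3 + 61.2 + 58.6 + 59.7)/10 = 59.3700
Numerator Σ_{t=1}^{8}(x_t−x̄)(x_{t+2}−x̄) = 0.6872
Denominator Σ(x_t−x̄)² = 15.1610
r_2 = 0.6872 / 15.1610 = 0.045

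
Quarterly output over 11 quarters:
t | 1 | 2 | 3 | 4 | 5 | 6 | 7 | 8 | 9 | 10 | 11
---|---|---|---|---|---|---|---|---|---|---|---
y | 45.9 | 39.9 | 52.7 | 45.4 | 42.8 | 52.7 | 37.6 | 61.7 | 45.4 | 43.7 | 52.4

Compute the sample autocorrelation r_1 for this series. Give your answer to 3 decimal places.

Mean ȳ = (45.9 + 39.9 + 52.7 + 45.4 + 42.8 + 52.7 + 37.6 + 61.7 + 45.4 + 43.7 + 52.4)/11 = 47.2909
Numerator Σ_{t=1}^{10}(y_t−ȳ)(y_{t+1}−ȳ) = -286.5846
Denominator Σ(y_t−ȳ)² = 482.9291
r_1 = -286.5846 / 482.9291 = -0.593

-0.593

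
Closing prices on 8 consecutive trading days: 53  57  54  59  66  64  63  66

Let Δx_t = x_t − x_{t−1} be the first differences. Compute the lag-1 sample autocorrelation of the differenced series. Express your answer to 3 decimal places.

-0.243

First differences Δx: 4, -3, 5, 7, -2, -1, 3
Mean of differences = 1.8571
Numerator Σ(Δx_t−Δx̄)(Δx_{t+1}−Δx̄) = -21.5918
Denominator Σ(Δx_t−Δx̄)² = 88.8571
r_1(Δx) = -21.5918 / 88.8571 = -0.243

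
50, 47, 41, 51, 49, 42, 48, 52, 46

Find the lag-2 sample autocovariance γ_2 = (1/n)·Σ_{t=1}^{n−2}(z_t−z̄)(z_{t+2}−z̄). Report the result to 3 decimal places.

Mean z̄ = (50 + 47 + 41 + 51 + 49 + 42 + 48 + 52 + 46)/9 = 47.3333
Σ_{t=1}^{7}(z_t−z̄)(z_{t+2}−z̄) = -72.8889
γ_2 = -72.8889 / 9 = -8.099

-8.099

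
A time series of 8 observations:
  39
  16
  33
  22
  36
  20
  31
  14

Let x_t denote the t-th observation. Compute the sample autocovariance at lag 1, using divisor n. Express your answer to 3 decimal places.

Mean x̄ = (39 + 16 + 33 + 22 + 36 + 20 + 31 + 14)/8 = 26.3750
Deviations: 12.6250, -10.3750, 6.6250, -4.3750, 9.6250, -6.3750, 4.6250, -12.3750
Σ_{t=1}^{7}(x_t−x̄)(x_{t+1}−x̄) = -418.8906
γ_1 = -418.8906 / 8 = -52.361

-52.361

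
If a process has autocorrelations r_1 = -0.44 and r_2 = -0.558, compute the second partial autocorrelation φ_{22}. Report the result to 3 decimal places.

-0.932

φ_{22} = (r_2 − r_1²) / (1 − r_1²)
r_1² = (-0.44)² = 0.1936
Numerator = -0.558 − 0.1936 = -0.7516; denominator = 1 − 0.1936 = 0.8064
φ_{22} = -0.7516 / 0.8064 = -0.932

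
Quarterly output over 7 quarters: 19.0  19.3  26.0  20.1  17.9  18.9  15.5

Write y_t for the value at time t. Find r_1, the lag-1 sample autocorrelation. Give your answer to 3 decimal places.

Mean ȳ = (19.0 + 19.3 + 26.0 + 20.1 + 17.9 + 18.9 + 15.5)/7 = 19.5286
Numerator Σ_{t=1}^{6}(y_t−ȳ)(y_{t+1}−ȳ) = 4.9649
Denominator Σ(y_t−ȳ)² = 61.8143
r_1 = 4.9649 / 61.8143 = 0.080

0.080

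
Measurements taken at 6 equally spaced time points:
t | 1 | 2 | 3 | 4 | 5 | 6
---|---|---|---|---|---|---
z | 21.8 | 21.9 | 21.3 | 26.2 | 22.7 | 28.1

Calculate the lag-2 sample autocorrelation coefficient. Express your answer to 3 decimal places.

0.343

Mean z̄ = (21.8 + 21.9 + 21.3 + 26.2 + 22.7 + 28.1)/6 = 23.6667
Σ(z_t−z̄)(z_{t+2}−z̄) = (4.4178) + (-4.4756) + (2.2878) + (11.2311) = 13.4611
Denominator Σ(z_t−z̄)² = 39.2133
r_2 = 13.4611 / 39.2133 = 0.343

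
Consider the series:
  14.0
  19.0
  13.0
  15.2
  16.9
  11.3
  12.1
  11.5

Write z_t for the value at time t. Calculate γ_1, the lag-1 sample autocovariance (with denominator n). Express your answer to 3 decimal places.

Mean z̄ = (14.0 + 19.0 + 13.0 + 15.2 + 16.9 + 11.3 + 12.1 + 11.5)/8 = 14.1250
Deviations: -0.1250, 4.8750, -1.1250, 1.0750, 2.7750, -2.8250, -2.0250, -2.6250
Σ_{t=1}^{7}(z_t−z̄)(z_{t+1}−z̄) = -1.1231
γ_1 = -1.1231 / 8 = -0.140

-0.140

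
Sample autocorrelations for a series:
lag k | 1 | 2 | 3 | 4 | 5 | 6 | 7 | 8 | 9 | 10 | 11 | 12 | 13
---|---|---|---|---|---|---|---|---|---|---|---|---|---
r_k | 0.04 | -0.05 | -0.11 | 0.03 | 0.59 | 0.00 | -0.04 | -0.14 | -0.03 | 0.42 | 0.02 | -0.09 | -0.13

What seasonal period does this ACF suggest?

The largest autocorrelation is r_5 = 0.59, with a weaker echo at lag 10 (0.42); the remaining lags stay at or below 0.04.
The dominant spike at lag 5 indicates a seasonal period of 5.

5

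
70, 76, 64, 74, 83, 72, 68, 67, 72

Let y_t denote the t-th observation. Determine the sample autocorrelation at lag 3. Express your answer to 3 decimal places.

Mean ȳ = (70 + 76 + 64 + 74 + 83 + 72 + 68 + 67 + 72)/9 = 71.7778
Numerator Σ_{t=1}^{6}(y_t−ȳ)(y_{t+3}−ȳ) = -20.2593
Denominator Σ(y_t−ȳ)² = 249.5556
r_3 = -20.2593 / 249.5556 = -0.081

-0.081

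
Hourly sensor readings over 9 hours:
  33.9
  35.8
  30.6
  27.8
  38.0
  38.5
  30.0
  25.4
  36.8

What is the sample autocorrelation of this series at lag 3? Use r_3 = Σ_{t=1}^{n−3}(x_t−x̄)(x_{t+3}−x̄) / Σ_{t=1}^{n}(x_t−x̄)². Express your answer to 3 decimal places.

Mean x̄ = (33.9 + 35.8 + 30.6 + 27.8 + 38.0 + 38.5 + 30.0 + 25.4 + 36.8)/9 = 32.9778
Σ(x_t−x̄)(x_{t+3}−x̄) = (-4.7751) + (14.1738) + (-13.1306) + (15.4183) + (-38.0573) + (21.1072) = -5.2637
Denominator Σ(x_t−x̄)² = 177.8956
r_3 = -5.2637 / 177.8956 = -0.030

-0.030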